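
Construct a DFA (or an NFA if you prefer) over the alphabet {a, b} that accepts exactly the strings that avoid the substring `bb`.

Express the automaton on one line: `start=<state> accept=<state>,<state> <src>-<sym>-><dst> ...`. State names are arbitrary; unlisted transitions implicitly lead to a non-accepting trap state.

start=s0 accept=s0,s1 s0-a->s0 s0-b->s1 s1-a->s0 s1-b->s2 s2-a->s2 s2-b->s2

Track partial matches of the forbidden pattern `bb`. State s2 is a dead state reached once `bb` has occurred; every other state accepts. s0 means no part of `bb` is currently matched.
A 3-state machine:
        a   b  
>* s0   s0  s1 
 * s1   s0  s2 
   s2   s2  s2 
(> = start, * = accepting)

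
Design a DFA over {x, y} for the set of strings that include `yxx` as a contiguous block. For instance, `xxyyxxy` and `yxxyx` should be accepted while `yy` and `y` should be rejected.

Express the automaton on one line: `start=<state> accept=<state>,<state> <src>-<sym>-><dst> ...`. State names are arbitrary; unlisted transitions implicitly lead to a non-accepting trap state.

start=s0 accept=s3 s0-x->s0 s0-y->s1 s1-x->s2 s1-y->s1 s2-x->s3 s2-y->s1 s3-x->s3 s3-y->s3

Track how much of `yxx` has been matched so far: state s0 is no progress, s3 is the absorbing accept state reached once `yxx` has occurred. Intermediate states record partial matches; on a mismatch, fall back to the longest reusable overlap.
With 4 states:
        x   y  
>  s0   s0  s1 
   s1   s2  s1 
   s2   s3  s1 
 * s3   s3  s3 
(> = start, * = accepting)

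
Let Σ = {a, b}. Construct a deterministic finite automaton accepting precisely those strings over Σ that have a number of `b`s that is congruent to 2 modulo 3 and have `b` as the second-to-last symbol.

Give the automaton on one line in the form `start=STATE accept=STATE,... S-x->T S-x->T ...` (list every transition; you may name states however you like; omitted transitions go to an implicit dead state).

Run two small machines in parallel and take their product. The first has 3 states tracking the count of `b`s modulo 3; the second has 7 states tracking the last 2 symbols read. A product state is a pair (one from each), accepting exactly when both do.
A 15-state machine:
          a    b  
>  q0     q1   q2 
   q1     q3   q4 
   q2     q5   q6 
   q3     q3   q4 
   q4     q5   q6 
   q5     q7   q8 
 * q6     q9  q10 
   q7     q7   q8 
   q8     q9  q10 
 * q9    q11  q12 
   q10   q13  q14 
   q11   q11  q12 
   q12   q13  q14 
   q13    q3   q4 
   q14    q5   q6 
(> = start, * = accepting)

start=q0 accept=q6,q9 q0-a->q1 q0-b->q2 q1-a->q3 q1-b->q4 q2-a->q5 q2-b->q6 q3-a->q3 q3-b->q4 q4-a->q5 q4-b->q6 q5-a->q7 q5-b->q8 q6-a->q9 q6-b->q10 q7-a->q7 q7-b->q8 q8-a->q9 q8-b->q10 q9-a->q11 q9-b->q12 q10-a->q13 q10-b->q14 q11-a->q11 q11-b->q12 q12-a->q13 q12-b->q14 q13-a->q3 q13-b->q4 q14-a->q5 q14-b->q6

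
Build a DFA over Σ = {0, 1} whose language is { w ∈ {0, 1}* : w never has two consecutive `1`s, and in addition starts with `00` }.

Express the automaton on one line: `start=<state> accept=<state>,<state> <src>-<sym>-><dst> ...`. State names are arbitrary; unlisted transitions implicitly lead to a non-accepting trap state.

start=S0 accept=S3,S4 S0-0->S1 S0-1->S2 S1-0->S3 S1-1->S2 S2-0->S2 S2-1->S2 S3-0->S3 S3-1->S4 S4-0->S3 S4-1->S2

Build one automaton per condition and run them in lockstep. One (3 states) tracks partial matches of the forbidden pattern `11`; the other (4 states) tracks whether the input so far still matches the prefix `00`. Each combined state is a pair, one component from each; accept when both components accept. Equivalent product states are then merged.
5 states suffice.
        0   1  
>  S0   S1  S2 
   S1   S3  S2 
   S2   S2  S2 
 * S3   S3  S4 
 * S4   S3  S2 
(> = start, * = accepting)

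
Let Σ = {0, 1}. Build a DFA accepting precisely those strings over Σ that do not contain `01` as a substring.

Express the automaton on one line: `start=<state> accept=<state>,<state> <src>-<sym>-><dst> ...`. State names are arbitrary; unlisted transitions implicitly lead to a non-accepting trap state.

This is the complement of 'contains `01`'. Use the same substring-matching states — q0 through q2 holding how much of `01` has just been matched — but flip the accepting set: everything except the trap q2 accepts.
        0   1  
>* q0   q1  q0 
 * q1   q1  q2 
   q2   q2  q2 
(> = start, * = accepting)

start=q0 accept=q0,q1 q0-0->q1 q0-1->q0 q1-0->q1 q1-1->q2 q2-0->q2 q2-1->q2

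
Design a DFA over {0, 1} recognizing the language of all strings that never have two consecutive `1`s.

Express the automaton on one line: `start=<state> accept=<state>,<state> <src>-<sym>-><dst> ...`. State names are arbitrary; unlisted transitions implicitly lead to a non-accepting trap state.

This is the complement of 'contains `11`'. Use the same substring-matching states — q0 through q2 holding how much of `11` has just been matched — but flip the accepting set: everything except the trap q2 accepts.
3 states suffice.
        0   1  
>* q0   q0  q1 
 * q1   q0  q2 
   q2   q2  q2 
(> = start, * = accepting)

start=q0 accept=q0,q1 q0-0->q0 q0-1->q1 q1-0->q0 q1-1->q2 q2-0->q2 q2-1->q2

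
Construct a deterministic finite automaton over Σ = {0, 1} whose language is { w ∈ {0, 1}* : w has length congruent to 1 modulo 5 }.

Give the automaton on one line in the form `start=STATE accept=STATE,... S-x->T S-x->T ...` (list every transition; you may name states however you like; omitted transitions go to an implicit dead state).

start=s0 accept=s1 s0-0->s1 s0-1->s1 s1-0->s2 s1-1->s2 s2-0->s3 s2-1->s3 s3-0->s4 s3-1->s4 s4-0->s0 s4-1->s0

Only the length mod 5 matters, so use a 5-cycle: from any state, every input symbol moves to the next state, wrapping s4 back to s0. Mark s1 accepting.
5 states suffice.
        0   1  
>  s0   s1  s1 
 * s1   s2  s2 
   s2   s3  s3 
   s3   s4  s4 
   s4   s0  s0 
(> = start, * = accepting)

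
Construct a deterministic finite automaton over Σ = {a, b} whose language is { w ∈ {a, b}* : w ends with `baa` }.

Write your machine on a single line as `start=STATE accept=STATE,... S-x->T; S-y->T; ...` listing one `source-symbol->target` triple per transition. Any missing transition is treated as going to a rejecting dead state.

start=s0; accept=s3; s0-a->s0; s0-b->s1; s1-a->s2; s1-b->s1; s2-a->s3; s2-b->s1; s3-a->s0; s3-b->s1

Remember how much of `baa` the current input suffix matches. State s0 means no match yet; s1 means the last symbol is `b`; s2 means the last 2 symbols are `ba`; s3 means the last 3 symbols are `baa`. Only s3 accepts. On a mismatch, fall back to the longest proper suffix that is still a prefix of `baa`.
A 4-state machine:
        a   b  
>  s0   s0  s1 
   s1   s2  s1 
   s2   s3  s1 
 * s3   s0  s1 
(> = start, * = accepting)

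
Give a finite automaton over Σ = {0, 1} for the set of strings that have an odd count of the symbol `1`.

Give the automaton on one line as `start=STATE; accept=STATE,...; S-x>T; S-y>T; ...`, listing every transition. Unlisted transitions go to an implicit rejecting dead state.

start=q0; accept=q1; q0-0>q0; q0-1>q1; q1-0>q1; q1-1>q0

The only thing that matters is how many `1`s have appeared, reduced mod 2. Use one state per residue: q0 for 0, …, q1 for 1. Reading `1` moves to the next residue; anything else stays put. q1 is accepting.
A 2-state machine:
        0   1  
>  q0   q0  q1 
 * q1   q1  q0 
(> = start, * = accepting)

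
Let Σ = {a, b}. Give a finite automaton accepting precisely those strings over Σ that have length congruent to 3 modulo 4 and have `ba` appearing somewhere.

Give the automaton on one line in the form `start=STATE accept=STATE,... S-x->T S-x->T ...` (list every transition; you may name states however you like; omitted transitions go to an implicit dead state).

start=S0 accept=S8 S0-a->S1 S0-b->S2 S1-a->S3 S1-b->S4 S2-a->S5 S2-b->S4 S3-a->S6 S3-b->S7 S4-a->S8 S4-b->S7 S5-a->S8 S5-b->S8 S6-a->S0 S6-b->S9 S7-a->S10 S7-b->S9 S8-a->S10 S8-b->S10 S9-a->S11 S9-b->S2 S10-a->S11 S10-b->S11 S11-a->S5 S11-b->S5

Handle the two conditions separately and then intersect. One (4 states) tracks the input length modulo 4; the other (3 states) tracks whether and how much of `ba` has been seen. Each combined state is a pair, one component from each; accept when both components accept.
A 12-state machine:
          a    b  
>  S0     S1   S2 
   S1     S3   S4 
   S2     S5   S4 
   S3     S6   S7 
   S4     S8   S7 
   S5     S8   S8 
   S6     S0   S9 
   S7    S10   S9 
 * S8    S10  S10 
   S9    S11   S2 
   S10   S11  S11 
   S11    S5   S5 
(> = start, * = accepting)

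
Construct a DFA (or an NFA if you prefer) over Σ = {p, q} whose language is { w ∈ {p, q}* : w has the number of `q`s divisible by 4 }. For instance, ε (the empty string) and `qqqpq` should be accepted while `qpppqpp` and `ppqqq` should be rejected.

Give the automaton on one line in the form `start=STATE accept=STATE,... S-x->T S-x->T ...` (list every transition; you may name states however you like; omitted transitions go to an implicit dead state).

The only thing that matters is how many `q`s have appeared, reduced mod 4. Use one state per residue: S0 for 0, …, S3 for 3. Reading `q` moves to the next residue; anything else stays put. S0 is accepting.
With 4 states:
        p   q  
>* S0   S0  S1 
   S1   S1  S2 
   S2   S2  S3 
   S3   S3  S0 
(> = start, * = accepting)

start=S0 accept=S0 S0-p->S0 S0-q->S1 S1-p->S1 S1-q->S2 S2-p->S2 S2-q->S3 S3-p->S3 S3-q->S0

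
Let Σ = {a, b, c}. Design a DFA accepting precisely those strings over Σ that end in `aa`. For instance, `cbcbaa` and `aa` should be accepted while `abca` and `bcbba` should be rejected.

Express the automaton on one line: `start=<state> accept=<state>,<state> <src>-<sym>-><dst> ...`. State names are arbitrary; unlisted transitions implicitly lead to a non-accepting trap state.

start=q0 accept=q2 q0-a->q1 q0-b->q0 q0-c->q0 q1-a->q2 q1-b->q0 q1-c->q0 q2-a->q2 q2-b->q0 q2-c->q0

Let each state record the length of the longest suffix of the input read so far that is also a prefix of `aa`. q1 means the last symbol is `a`; q2 means the last 2 symbols are `aa`. Accept only at q2, where the string currently ends in `aa`.
        a   b   c  
>  q0   q1  q0  q0 
   q1   q2  q0  q0 
 * q2   q2  q0  q0 
(> = start, * = accepting)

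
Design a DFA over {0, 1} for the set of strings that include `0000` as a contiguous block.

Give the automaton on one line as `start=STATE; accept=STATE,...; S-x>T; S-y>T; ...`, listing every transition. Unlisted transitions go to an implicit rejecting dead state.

start=q0; accept=q4; q0-0>q1; q0-1>q0; q1-0>q2; q1-1>q0; q2-0>q3; q2-1>q0; q3-0>q4; q3-1>q0; q4-0>q4; q4-1>q4

Track how much of `0000` has been matched so far: state q0 is no progress, q4 is the absorbing accept state reached once `0000` has occurred. Intermediate states record partial matches; on a mismatch, fall back to the longest reusable overlap.
        0   1  
>  q0   q1  q0 
   q1   q2  q0 
   q2   q3  q0 
   q3   q4  q0 
 * q4   q4  q4 
(> = start, * = accepting)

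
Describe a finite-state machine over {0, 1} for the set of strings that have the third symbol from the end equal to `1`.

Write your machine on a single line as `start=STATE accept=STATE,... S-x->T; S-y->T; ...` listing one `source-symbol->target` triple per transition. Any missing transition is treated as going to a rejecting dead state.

A DFA must remember the last 3 symbols (since which symbol is third-to-last isn't known until the input ends). Use one state per possible window of the last ≤3 symbols; accept from those whose window starts with `1`.
A 15-state machine:
          0    1  
>  q0     q1   q2 
   q1     q3   q4 
   q2     q5   q6 
   q3     q7   q8 
   q4     q9  q10 
   q5    q11  q12 
   q6    q13  q14 
   q7     q7   q8 
   q8     q9  q10 
   q9    q11  q12 
   q10   q13  q14 
 * q11    q7   q8 
 * q12    q9  q10 
 * q13   q11  q12 
 * q14   q13  q14 
(> = start, * = accepting)

start=q0; accept=q11,q12,q13,q14; q0-0->q1; q0-1->q2; q1-0->q3; q1-1->q4; q2-0->q5; q2-1->q6; q3-0->q7; q3-1->q8; q4-0->q9; q4-1->q10; q5-0->q11; q5-1->q12; q6-0->q13; q6-1->q14; q7-0->q7; q7-1->q8; q8-0->q9; q8-1->q10; q9-0->q11; q9-1->q12; q10-0->q13; q10-1->q14; q11-0->q7; q11-1->q8; q12-0->q9; q12-1->q10; q13-0->q11; q13-1->q12; q14-0->q13; q14-1->q14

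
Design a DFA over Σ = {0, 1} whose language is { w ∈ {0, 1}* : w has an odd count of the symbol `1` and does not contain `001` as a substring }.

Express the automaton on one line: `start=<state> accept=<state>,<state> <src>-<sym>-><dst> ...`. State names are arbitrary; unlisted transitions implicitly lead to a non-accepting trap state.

start=A accept=C,E,G A-0->B A-1->C B-0->D B-1->C C-0->E C-1->A D-0->D D-1->F E-0->G E-1->A F-0->F F-1->H G-0->G G-1->H H-0->H H-1->F

Handle the two conditions separately and then intersect. One (2 states) tracks the count of `1`s modulo 2; the other (4 states) tracks partial matches of the forbidden pattern `001`. Each combined state is a pair, one component from each; accept when both components accept.
With 8 states:
       0  1 
>  A   B  C 
   B   D  C 
 * C   E  A 
   D   D  F 
 * E   G  A 
   F   F  H 
 * G   G  H 
   H   H  F 
(> = start, * = accepting)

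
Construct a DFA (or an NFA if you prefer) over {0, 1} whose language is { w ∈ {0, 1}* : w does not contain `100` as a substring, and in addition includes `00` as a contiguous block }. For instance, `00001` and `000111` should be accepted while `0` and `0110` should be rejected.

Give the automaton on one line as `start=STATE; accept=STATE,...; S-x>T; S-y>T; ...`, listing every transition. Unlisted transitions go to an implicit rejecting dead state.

start=q0; accept=q3,q4,q5; q0-0>q1; q0-1>q2; q1-0>q3; q1-1>q2; q2-0>q2; q2-1>q2; q3-0>q3; q3-1>q4; q4-0>q5; q4-1>q4; q5-0>q2; q5-1>q4

Handle the two conditions separately and then intersect. One (4 states) tracks partial matches of the forbidden pattern `100`; the other (3 states) tracks whether and how much of `00` has been seen. Each combined state is a pair, one component from each; accept when both components accept. After merging equivalent states the machine shrinks.
With 6 states:
        0   1  
>  q0   q1  q2 
   q1   q3  q2 
   q2   q2  q2 
 * q3   q3  q4 
 * q4   q5  q4 
 * q5   q2  q4 
(> = start, * = accepting)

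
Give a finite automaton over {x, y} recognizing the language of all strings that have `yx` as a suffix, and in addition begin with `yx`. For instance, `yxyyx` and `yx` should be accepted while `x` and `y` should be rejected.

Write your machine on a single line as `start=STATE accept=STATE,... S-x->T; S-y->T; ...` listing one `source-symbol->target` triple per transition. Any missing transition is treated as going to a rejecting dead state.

Handle the two conditions separately and then intersect. One (3 states) tracks how much of the suffix `yx` has currently been matched; the other (4 states) tracks whether the input so far still matches the prefix `yx`. Each combined state is a pair, one component from each; accept when both components accept. After merging equivalent states the machine shrinks.
With 6 states:
        x   y  
>  q0   q1  q2 
   q1   q1  q1 
   q2   q3  q1 
 * q3   q4  q5 
   q4   q4  q5 
   q5   q3  q5 
(> = start, * = accepting)

start=q0; accept=q3; q0-x->q1; q0-y->q2; q1-x->q1; q1-y->q1; q2-x->q3; q2-y->q1; q3-x->q4; q3-y->q5; q4-x->q4; q4-y->q5; q5-x->q3; q5-y->q5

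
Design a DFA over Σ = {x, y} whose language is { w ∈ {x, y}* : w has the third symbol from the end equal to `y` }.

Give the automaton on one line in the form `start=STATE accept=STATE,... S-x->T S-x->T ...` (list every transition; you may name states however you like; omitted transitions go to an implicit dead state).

start=A accept=L,M,N,O A-x->B A-y->C B-x->D B-y->E C-x->F C-y->G D-x->H D-y->I E-x->J E-y->K F-x->L F-y->M G-x->N G-y->O H-x->H H-y->I I-x->J I-y->K J-x->L J-y->M K-x->N K-y->O L-x->H L-y->I M-x->J M-y->K N-x->L N-y->M O-x->N O-y->O

Because acceptance depends on a position counted from the end, the machine has to buffer the most recent 3 symbols. Make each state the string of the last up-to-3 symbols read; on input `x` shift the window left and append `x`. Accept when the buffered window has length 3 and begins with `y`.
15 states suffice.
       x  y 
>  A   B  C 
   B   D  E 
   C   F  G 
   D   H  I 
   E   J  K 
   F   L  M 
   G   N  O 
   H   H  I 
   I   J  K 
   J   L  M 
   K   N  O 
 * L   H  I 
 * M   J  K 
 * N   L  M 
 * O   N  O 
(> = start, * = accepting)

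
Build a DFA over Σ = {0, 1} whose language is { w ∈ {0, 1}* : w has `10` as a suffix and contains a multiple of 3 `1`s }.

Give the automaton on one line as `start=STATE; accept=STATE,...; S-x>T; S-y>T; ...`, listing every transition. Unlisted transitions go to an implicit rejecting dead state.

Run two small machines in parallel and take their product. One (3 states) tracks how much of the suffix `10` has currently been matched; the other (3 states) tracks the count of `1`s modulo 3. Each combined state is a pair, one component from each; accept when both components accept. After merging equivalent states the machine shrinks.
With 5 states:
        0   1  
>  q0   q0  q1 
   q1   q1  q2 
   q2   q2  q3 
   q3   q4  q1 
 * q4   q0  q1 
(> = start, * = accepting)

start=q0; accept=q4; q0-0>q0; q0-1>q1; q1-0>q1; q1-1>q2; q2-0>q2; q2-1>q3; q3-0>q4; q3-1>q1; q4-0>q0; q4-1>q1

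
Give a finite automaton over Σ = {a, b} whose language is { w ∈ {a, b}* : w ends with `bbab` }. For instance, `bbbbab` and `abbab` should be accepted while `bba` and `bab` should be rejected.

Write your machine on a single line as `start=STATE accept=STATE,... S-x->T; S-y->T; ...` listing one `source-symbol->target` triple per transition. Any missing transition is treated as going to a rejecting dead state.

start=s0; accept=s4; s0-a->s0; s0-b->s1; s1-a->s0; s1-b->s2; s2-a->s3; s2-b->s2; s3-a->s0; s3-b->s4; s4-a->s0; s4-b->s2

Remember how much of `bbab` the current input suffix matches. State s0 means no match yet; s1 means the last symbol is `b`; s2 means the last 2 symbols are `bb`; s3 means the last 3 symbols are `bba`; s4 means the last 4 symbols are `bbab`. Only s4 accepts. On a mismatch, fall back to the longest proper suffix that is still a prefix of `bbab`.
With 5 states:
        a   b  
>  s0   s0  s1 
   s1   s0  s2 
   s2   s3  s2 
   s3   s0  s4 
 * s4   s0  s2 
(> = start, * = accepting)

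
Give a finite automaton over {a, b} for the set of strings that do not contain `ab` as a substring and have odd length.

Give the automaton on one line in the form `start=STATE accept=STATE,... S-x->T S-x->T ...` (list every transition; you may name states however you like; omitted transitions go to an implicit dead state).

Build one automaton per condition and run them in lockstep. The first has 3 states tracking partial matches of the forbidden pattern `ab`; the second has 2 states tracking the input length modulo 2. A product state is a pair (one from each), accepting exactly when both do. After merging equivalent states the machine shrinks.
5 states suffice.
        a   b  
>  S0   S1  S2 
 * S1   S3  S4 
 * S2   S3  S0 
   S3   S1  S4 
   S4   S4  S4 
(> = start, * = accepting)

start=S0 accept=S1,S2 S0-a->S1 S0-b->S2 S1-a->S3 S1-b->S4 S2-a->S3 S2-b->S0 S3-a->S1 S3-b->S4 S4-a->S4 S4-b->S4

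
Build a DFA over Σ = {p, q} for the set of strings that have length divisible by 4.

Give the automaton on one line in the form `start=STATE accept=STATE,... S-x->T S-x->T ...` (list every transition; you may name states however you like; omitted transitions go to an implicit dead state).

Count input length modulo 4: every symbol advances one step around the cycle A → B → C → D → A. Accept at A.
With 4 states:
       p  q 
>* A   B  B 
   B   C  C 
   C   D  D 
   D   A  A 
(> = start, * = accepting)

start=A accept=A A-p->B A-q->B B-p->C B-q->C C-p->D C-q->D D-p->A D-q->A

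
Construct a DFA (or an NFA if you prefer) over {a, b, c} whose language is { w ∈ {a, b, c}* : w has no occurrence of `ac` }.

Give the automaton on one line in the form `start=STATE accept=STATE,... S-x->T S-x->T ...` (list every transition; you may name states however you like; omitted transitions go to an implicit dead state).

start=q0 accept=q0,q1 q0-a->q1 q0-b->q0 q0-c->q0 q1-a->q1 q1-b->q0 q1-c->q2 q2-a->q2 q2-b->q2 q2-c->q2

This is the complement of 'contains `ac`'. Use the same substring-matching states — q0 through q2 holding how much of `ac` has just been matched — but flip the accepting set: everything except the trap q2 accepts.
        a   b   c  
>* q0   q1  q0  q0 
 * q1   q1  q0  q2 
   q2   q2  q2  q2 
(> = start, * = accepting)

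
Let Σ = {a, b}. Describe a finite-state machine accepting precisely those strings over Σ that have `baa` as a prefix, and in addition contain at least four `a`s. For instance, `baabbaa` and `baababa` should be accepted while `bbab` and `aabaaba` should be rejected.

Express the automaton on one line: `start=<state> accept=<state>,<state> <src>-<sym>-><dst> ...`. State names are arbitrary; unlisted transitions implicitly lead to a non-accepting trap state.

Build one automaton per condition and run them in lockstep. The first has 5 states tracking whether the input so far still matches the prefix `baa`; the second has 6 states tracking the count of `a`s, saturating at 5. A product state is a pair (one from each), accepting exactly when both do.
A 13-state machine:
          a    b  
>  q0     q1   q2 
   q1     q3   q1 
   q2     q4   q5 
   q3     q6   q3 
   q4     q7   q1 
   q5     q1   q5 
   q6     q8   q6 
   q7     q9   q7 
   q8    q10   q8 
   q9    q11   q9 
   q10   q10  q10 
 * q11   q12  q11 
 * q12   q12  q12 
(> = start, * = accepting)

start=q0 accept=q11,q12 q0-a->q1 q0-b->q2 q1-a->q3 q1-b->q1 q2-a->q4 q2-b->q5 q3-a->q6 q3-b->q3 q4-a->q7 q4-b->q1 q5-a->q1 q5-b->q5 q6-a->q8 q6-b->q6 q7-a->q9 q7-b->q7 q8-a->q10 q8-b->q8 q9-a->q11 q9-b->q9 q10-a->q10 q10-b->q10 q11-a->q12 q11-b->q11 q12-a->q12 q12-b->q12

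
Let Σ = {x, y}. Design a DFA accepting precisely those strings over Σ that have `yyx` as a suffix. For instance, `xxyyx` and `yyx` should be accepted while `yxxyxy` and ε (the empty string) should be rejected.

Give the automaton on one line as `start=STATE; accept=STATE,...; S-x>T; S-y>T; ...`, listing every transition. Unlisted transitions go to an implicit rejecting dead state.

start=s0; accept=s3; s0-x>s0; s0-y>s1; s1-x>s0; s1-y>s2; s2-x>s3; s2-y>s2; s3-x>s0; s3-y>s1

Remember how much of `yyx` the current input suffix matches. State s0 means no match yet; s1 means the last symbol is `y`; s2 means the last 2 symbols are `yy`; s3 means the last 3 symbols are `yyx`. Only s3 accepts. On a mismatch, fall back to the longest proper suffix that is still a prefix of `yyx`.
        x   y  
>  s0   s0  s1 
   s1   s0  s2 
   s2   s3  s2 
 * s3   s0  s1 
(> = start, * = accepting)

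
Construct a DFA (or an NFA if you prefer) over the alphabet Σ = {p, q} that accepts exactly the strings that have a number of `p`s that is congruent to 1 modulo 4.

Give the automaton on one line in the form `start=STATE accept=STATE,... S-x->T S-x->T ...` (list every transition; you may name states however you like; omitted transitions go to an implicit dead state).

Keep the running count of `p`s modulo 4: each `p` advances along the cycle A → B → C → D → A while other symbols loop. Accept at B.
4 states suffice.
       p  q 
>  A   B  A 
 * B   C  B 
   C   D  C 
   D   A  D 
(> = start, * = accepting)

start=A accept=B A-p->B A-q->A B-p->C B-q->B C-p->D C-q->C D-p->A D-q->D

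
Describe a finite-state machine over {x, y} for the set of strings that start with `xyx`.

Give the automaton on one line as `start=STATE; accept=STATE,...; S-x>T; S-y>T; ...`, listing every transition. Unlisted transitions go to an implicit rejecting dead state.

start=q0; accept=q3; q0-x>q1; q0-y>q4; q1-x>q4; q1-y>q2; q2-x>q3; q2-y>q4; q3-x>q3; q3-y>q3; q4-x>q4; q4-y>q4

Walk along `xyx` while the input agrees: from q0 take `x` to q1, and so on. Any deviation drops to the rejecting sink q4. Once q3 is reached the prefix is confirmed and every continuation is accepted.
5 states suffice.
        x   y  
>  q0   q1  q4 
   q1   q4  q2 
   q2   q3  q4 
 * q3   q3  q3 
   q4   q4  q4 
(> = start, * = accepting)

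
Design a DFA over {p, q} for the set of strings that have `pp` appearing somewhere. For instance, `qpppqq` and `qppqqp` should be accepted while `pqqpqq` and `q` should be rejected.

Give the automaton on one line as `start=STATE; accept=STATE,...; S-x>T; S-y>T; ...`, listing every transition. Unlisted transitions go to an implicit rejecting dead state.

States S0..S1 record the length of the longest prefix of `pp` that matches the current input suffix. Reaching S2 means `pp` has been seen, and we stay there forever. Accept from S2.
3 states suffice.
        p   q  
>  S0   S1  S0 
   S1   S2  S0 
 * S2   S2  S2 
(> = start, * = accepting)

start=S0; accept=S2; S0-p>S1; S0-q>S0; S1-p>S2; S1-q>S0; S2-p>S2; S2-q>S2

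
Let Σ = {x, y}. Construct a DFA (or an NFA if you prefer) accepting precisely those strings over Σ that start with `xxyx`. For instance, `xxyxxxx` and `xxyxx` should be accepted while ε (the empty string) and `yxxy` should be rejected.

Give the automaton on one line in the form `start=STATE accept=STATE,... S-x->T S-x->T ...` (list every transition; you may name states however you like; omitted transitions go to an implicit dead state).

start=q0 accept=q4 q0-x->q1 q0-y->q5 q1-x->q2 q1-y->q5 q2-x->q5 q2-y->q3 q3-x->q4 q3-y->q5 q4-x->q4 q4-y->q4 q5-x->q5 q5-y->q5

Walk along `xxyx` while the input agrees: from q0 take `x` to q1, and so on. Any deviation drops to the rejecting sink q5. Once q4 is reached the prefix is confirmed and every continuation is accepted.
        x   y  
>  q0   q1  q5 
   q1   q2  q5 
   q2   q5  q3 
   q3   q4  q5 
 * q4   q4  q4 
   q5   q5  q5 
(> = start, * = accepting)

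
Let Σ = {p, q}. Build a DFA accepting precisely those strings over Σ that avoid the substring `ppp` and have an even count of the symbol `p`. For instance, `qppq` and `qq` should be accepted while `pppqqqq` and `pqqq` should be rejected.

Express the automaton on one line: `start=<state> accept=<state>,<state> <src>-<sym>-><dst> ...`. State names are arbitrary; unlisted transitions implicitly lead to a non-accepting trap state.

start=A accept=A,C,F A-p->B A-q->A B-p->C B-q->D C-p->E C-q->A D-p->F D-q->D E-p->G E-q->E F-p->H F-q->A G-p->E G-q->G H-p->G H-q->D

Build one automaton per condition and run them in lockstep. One (4 states) tracks partial matches of the forbidden pattern `ppp`; the other (2 states) tracks the count of `p`s modulo 2. Each combined state is a pair, one component from each; accept when both components accept.
8 states suffice.
       p  q 
>* A   B  A 
   B   C  D 
 * C   E  A 
   D   F  D 
   E   G  E 
 * F   H  A 
   G   E  G 
   H   G  D 
(> = start, * = accepting)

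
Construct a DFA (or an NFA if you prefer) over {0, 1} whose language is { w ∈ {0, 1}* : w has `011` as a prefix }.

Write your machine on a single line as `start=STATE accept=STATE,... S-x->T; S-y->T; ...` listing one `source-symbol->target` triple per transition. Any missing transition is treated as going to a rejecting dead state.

start=s0; accept=s3; s0-0->s1; s0-1->s4; s1-0->s4; s1-1->s2; s2-0->s4; s2-1->s3; s3-0->s3; s3-1->s3; s4-0->s4; s4-1->s4

Check the first 3 symbols one by one: s0 through s2 record how many have matched `011` so far; any wrong symbol goes to the dead state s4. After all 3 match we enter the accepting sink s3.
A 5-state machine:
        0   1  
>  s0   s1  s4 
   s1   s4  s2 
   s2   s4  s3 
 * s3   s3  s3 
   s4   s4  s4 
(> = start, * = accepting)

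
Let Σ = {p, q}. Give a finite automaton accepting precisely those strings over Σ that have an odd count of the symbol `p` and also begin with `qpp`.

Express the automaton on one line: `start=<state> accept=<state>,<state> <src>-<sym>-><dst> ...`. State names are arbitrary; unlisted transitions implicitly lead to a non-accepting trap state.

start=A accept=F A-p->B A-q->C B-p->B B-q->B C-p->D C-q->B D-p->E D-q->B E-p->F E-q->E F-p->E F-q->F

Run two small machines in parallel and take their product. One (2 states) tracks the count of `p`s modulo 2; the other (5 states) tracks whether the input so far still matches the prefix `qpp`. Each combined state is a pair, one component from each; accept when both components accept. After merging equivalent states the machine shrinks.
With 6 states:
       p  q 
>  A   B  C 
   B   B  B 
   C   D  B 
   D   E  B 
   E   F  E 
 * F   E  F 
(> = start, * = accepting)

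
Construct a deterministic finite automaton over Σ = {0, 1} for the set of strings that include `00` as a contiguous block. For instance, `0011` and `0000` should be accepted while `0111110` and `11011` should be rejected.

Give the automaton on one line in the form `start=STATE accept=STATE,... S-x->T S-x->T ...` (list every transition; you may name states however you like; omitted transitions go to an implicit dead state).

start=q0 accept=q2 q0-0->q1 q0-1->q0 q1-0->q2 q1-1->q0 q2-0->q2 q2-1->q2

States q0..q1 record the length of the longest prefix of `00` that matches the current input suffix. Reaching q2 means `00` has been seen, and we stay there forever. Accept from q2.
        0   1  
>  q0   q1  q0 
   q1   q2  q0 
 * q2   q2  q2 
(> = start, * = accepting)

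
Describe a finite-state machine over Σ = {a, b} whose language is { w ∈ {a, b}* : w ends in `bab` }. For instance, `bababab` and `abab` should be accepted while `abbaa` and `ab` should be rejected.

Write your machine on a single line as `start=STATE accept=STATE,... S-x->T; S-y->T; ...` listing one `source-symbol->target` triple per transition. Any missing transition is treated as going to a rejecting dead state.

start=S0; accept=S3; S0-a->S0; S0-b->S1; S1-a->S2; S1-b->S1; S2-a->S0; S2-b->S3; S3-a->S2; S3-b->S1

Remember how much of `bab` the current input suffix matches. State S0 means no match yet; S1 means the last symbol is `b`; S2 means the last 2 symbols are `ba`; S3 means the last 3 symbols are `bab`. Only S3 accepts. On a mismatch, fall back to the longest proper suffix that is still a prefix of `bab`.
With 4 states:
        a   b  
>  S0   S0  S1 
   S1   S2  S1 
   S2   S0  S3 
 * S3   S2  S1 
(> = start, * = accepting)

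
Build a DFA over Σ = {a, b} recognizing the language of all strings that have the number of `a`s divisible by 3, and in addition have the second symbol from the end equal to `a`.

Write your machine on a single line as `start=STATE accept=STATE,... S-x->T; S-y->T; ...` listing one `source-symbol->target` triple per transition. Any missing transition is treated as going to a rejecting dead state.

Handle the two conditions separately and then intersect. One (3 states) tracks the count of `a`s modulo 3; the other (7 states) tracks the last 2 symbols read. Each combined state is a pair, one component from each; accept when both components accept. After merging equivalent states the machine shrinks.
With 7 states:
        a   b  
>  q0   q1  q0 
   q1   q2  q1 
   q2   q3  q4 
 * q3   q1  q5 
   q4   q6  q4 
 * q5   q1  q0 
   q6   q1  q5 
(> = start, * = accepting)

start=q0; accept=q3,q5; q0-a->q1; q0-b->q0; q1-a->q2; q1-b->q1; q2-a->q3; q2-b->q4; q3-a->q1; q3-b->q5; q4-a->q6; q4-b->q4; q5-a->q1; q5-b->q0; q6-a->q1; q6-b->q5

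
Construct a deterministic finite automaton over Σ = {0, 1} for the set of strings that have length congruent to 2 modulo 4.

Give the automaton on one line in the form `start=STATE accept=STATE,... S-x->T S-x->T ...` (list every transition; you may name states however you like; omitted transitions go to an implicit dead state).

Count input length modulo 4: every symbol advances one step around the cycle q0 → q1 → q2 → q3 → q0. Accept at q2.
        0   1  
>  q0   q1  q1 
   q1   q2  q2 
 * q2   q3  q3 
   q3   q0  q0 
(> = start, * = accepting)

start=q0 accept=q2 q0-0->q1 q0-1->q1 q1-0->q2 q1-1->q2 q2-0->q3 q2-1->q3 q3-0->q0 q3-1->q0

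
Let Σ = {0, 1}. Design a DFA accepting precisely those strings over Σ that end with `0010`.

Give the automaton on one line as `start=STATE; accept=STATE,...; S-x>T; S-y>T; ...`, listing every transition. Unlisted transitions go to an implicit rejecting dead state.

Remember how much of `0010` the current input suffix matches. State q0 means no match yet; q1 means the last symbol is `0`; q2 means the last 2 symbols are `00`; q3 means the last 3 symbols are `001`; q4 means the last 4 symbols are `0010`. Only q4 accepts. On a mismatch, fall back to the longest proper suffix that is still a prefix of `0010`.
With 5 states:
        0   1  
>  q0   q1  q0 
   q1   q2  q0 
   q2   q2  q3 
   q3   q4  q0 
 * q4   q2  q0 
(> = start, * = accepting)

start=q0; accept=q4; q0-0>q1; q0-1>q0; q1-0>q2; q1-1>q0; q2-0>q2; q2-1>q3; q3-0>q4; q3-1>q0; q4-0>q2; q4-1>q0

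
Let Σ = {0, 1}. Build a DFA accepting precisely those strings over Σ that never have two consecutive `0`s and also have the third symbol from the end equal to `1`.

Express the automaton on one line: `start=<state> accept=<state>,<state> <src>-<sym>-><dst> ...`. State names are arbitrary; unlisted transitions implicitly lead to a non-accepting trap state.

start=S0 accept=S6,S7,S8 S0-0->S1 S0-1->S2 S1-0->S3 S1-1->S2 S2-0->S4 S2-1->S5 S3-0->S3 S3-1->S3 S4-0->S3 S4-1->S6 S5-0->S7 S5-1->S8 S6-0->S4 S6-1->S5 S7-0->S3 S7-1->S6 S8-0->S7 S8-1->S8

Build one automaton per condition and run them in lockstep. The first has 3 states tracking partial matches of the forbidden pattern `00`; the second has 15 states tracking the last 3 symbols read. A product state is a pair (one from each), accepting exactly when both do. After merging equivalent states the machine shrinks.
9 states suffice.
        0   1  
>  S0   S1  S2 
   S1   S3  S2 
   S2   S4  S5 
   S3   S3  S3 
   S4   S3  S6 
   S5   S7  S8 
 * S6   S4  S5 
 * S7   S3  S6 
 * S8   S7  S8 
(> = start, * = accepting)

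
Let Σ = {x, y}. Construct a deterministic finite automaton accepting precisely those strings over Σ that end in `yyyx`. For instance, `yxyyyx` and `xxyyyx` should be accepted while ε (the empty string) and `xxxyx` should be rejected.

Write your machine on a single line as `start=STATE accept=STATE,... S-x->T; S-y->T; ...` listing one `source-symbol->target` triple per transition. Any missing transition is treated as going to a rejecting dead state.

Remember how much of `yyyx` the current input suffix matches. State S0 means no match yet; S1 means the last symbol is `y`; S2 means the last 2 symbols are `yy`; S3 means the last 3 symbols are `yyy`; S4 means the last 4 symbols are `yyyx`. Only S4 accepts. On a mismatch, fall back to the longest proper suffix that is still a prefix of `yyyx`.
With 5 states:
        x   y  
>  S0   S0  S1 
   S1   S0  S2 
   S2   S0  S3 
   S3   S4  S3 
 * S4   S0  S1 
(> = start, * = accepting)

start=S0; accept=S4; S0-x->S0; S0-y->S1; S1-x->S0; S1-y->S2; S2-x->S0; S2-y->S3; S3-x->S4; S3-y->S3; S4-x->S0; S4-y->S1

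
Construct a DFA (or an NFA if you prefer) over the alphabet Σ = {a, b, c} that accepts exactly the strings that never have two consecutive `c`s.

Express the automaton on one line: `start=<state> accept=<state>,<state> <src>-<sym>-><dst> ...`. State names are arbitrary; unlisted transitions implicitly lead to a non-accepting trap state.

Track partial matches of the forbidden pattern `cc`. State q2 is a dead state reached once `cc` has occurred; every other state accepts. q0 means no part of `cc` is currently matched.
With 3 states:
        a   b   c  
>* q0   q0  q0  q1 
 * q1   q0  q0  q2 
   q2   q2  q2  q2 
(> = start, * = accepting)

start=q0 accept=q0,q1 q0-a->q0 q0-b->q0 q0-c->q1 q1-a->q0 q1-b->q0 q1-c->q2 q2-a->q2 q2-b->q2 q2-c->q2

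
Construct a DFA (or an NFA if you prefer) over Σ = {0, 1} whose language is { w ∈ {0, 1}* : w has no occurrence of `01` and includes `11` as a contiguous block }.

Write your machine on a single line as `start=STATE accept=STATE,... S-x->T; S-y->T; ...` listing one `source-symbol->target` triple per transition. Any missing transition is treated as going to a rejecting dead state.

start=q0; accept=q4,q7; q0-0->q1; q0-1->q2; q1-0->q1; q1-1->q3; q2-0->q1; q2-1->q4; q3-0->q5; q3-1->q6; q4-0->q7; q4-1->q4; q5-0->q5; q5-1->q3; q6-0->q6; q6-1->q6; q7-0->q7; q7-1->q6

Run two small machines in parallel and take their product. The first has 3 states tracking partial matches of the forbidden pattern `01`; the second has 3 states tracking whether and how much of `11` has been seen. A product state is a pair (one from each), accepting exactly when both do.
        0   1  
>  q0   q1  q2 
   q1   q1  q3 
   q2   q1  q4 
   q3   q5  q6 
 * q4   q7  q4 
   q5   q5  q3 
   q6   q6  q6 
 * q7   q7  q6 
(> = start, * = accepting)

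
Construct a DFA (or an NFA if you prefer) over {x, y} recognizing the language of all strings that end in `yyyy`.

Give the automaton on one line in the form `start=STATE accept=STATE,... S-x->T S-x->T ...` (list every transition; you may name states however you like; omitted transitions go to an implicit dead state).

Let each state record the length of the longest suffix of the input read so far that is also a prefix of `yyyy`. S1 means the last symbol is `y`; S2 means the last 2 symbols are `yy`; S3 means the last 3 symbols are `yyy`; S4 means the last 4 symbols are `yyyy`. Accept only at S4, where the string currently ends in `yyyy`.
        x   y  
>  S0   S0  S1 
   S1   S0  S2 
   S2   S0  S3 
   S3   S0  S4 
 * S4   S0  S4 
(> = start, * = accepting)

start=S0 accept=S4 S0-x->S0 S0-y->S1 S1-x->S0 S1-y->S2 S2-x->S0 S2-y->S3 S3-x->S0 S3-y->S4 S4-x->S0 S4-y->S4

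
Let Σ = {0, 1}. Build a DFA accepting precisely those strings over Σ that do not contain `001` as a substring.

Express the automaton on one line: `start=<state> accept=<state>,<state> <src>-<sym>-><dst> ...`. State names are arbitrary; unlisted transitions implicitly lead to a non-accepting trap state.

Track partial matches of the forbidden pattern `001`. State S3 is a dead state reached once `001` has occurred; every other state accepts. S0 means no part of `001` is currently matched.
A 4-state machine:
        0   1  
>* S0   S1  S0 
 * S1   S2  S0 
 * S2   S2  S3 
   S3   S3  S3 
(> = start, * = accepting)

start=S0 accept=S0,S1,S2 S0-0->S1 S0-1->S0 S1-0->S2 S1-1->S0 S2-0->S2 S2-1->S3 S3-0->S3 S3-1->S3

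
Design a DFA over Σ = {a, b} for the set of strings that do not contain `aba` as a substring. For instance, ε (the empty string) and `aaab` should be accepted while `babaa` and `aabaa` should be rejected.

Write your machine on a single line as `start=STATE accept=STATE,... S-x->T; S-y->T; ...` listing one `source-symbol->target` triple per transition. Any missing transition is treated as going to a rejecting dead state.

This is the complement of 'contains `aba`'. Use the same substring-matching states — q0 through q3 holding how much of `aba` has just been matched — but flip the accepting set: everything except the trap q3 accepts.
With 4 states:
        a   b  
>* q0   q1  q0 
 * q1   q1  q2 
 * q2   q3  q0 
   q3   q3  q3 
(> = start, * = accepting)

start=q0; accept=q0,q1,q2; q0-a->q1; q0-b->q0; q1-a->q1; q1-b->q2; q2-a->q3; q2-b->q0; q3-a->q3; q3-b->q3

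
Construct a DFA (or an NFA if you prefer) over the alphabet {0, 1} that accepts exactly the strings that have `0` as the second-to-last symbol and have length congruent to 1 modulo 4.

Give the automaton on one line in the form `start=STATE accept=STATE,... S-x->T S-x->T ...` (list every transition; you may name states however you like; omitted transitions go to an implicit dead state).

start=q0 accept=q5 q0-0->q1 q0-1->q1 q1-0->q2 q1-1->q2 q2-0->q3 q2-1->q3 q3-0->q4 q3-1->q0 q4-0->q5 q4-1->q5 q5-0->q2 q5-1->q2

Build one automaton per condition and run them in lockstep. One (7 states) tracks the last 2 symbols read; the other (4 states) tracks the input length modulo 4. Each combined state is a pair, one component from each; accept when both components accept. Equivalent product states are then merged.
A 6-state machine:
        0   1  
>  q0   q1  q1 
   q1   q2  q2 
   q2   q3  q3 
   q3   q4  q0 
   q4   q5  q5 
 * q5   q2  q2 
(> = start, * = accepting)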